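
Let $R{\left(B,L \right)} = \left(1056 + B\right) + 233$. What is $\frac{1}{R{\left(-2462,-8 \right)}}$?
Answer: $- \frac{1}{1173} \approx -0.00085251$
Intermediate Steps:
$R{\left(B,L \right)} = 1289 + B$
$\frac{1}{R{\left(-2462,-8 \right)}} = \frac{1}{1289 - 2462} = \frac{1}{-1173} = - \frac{1}{1173}$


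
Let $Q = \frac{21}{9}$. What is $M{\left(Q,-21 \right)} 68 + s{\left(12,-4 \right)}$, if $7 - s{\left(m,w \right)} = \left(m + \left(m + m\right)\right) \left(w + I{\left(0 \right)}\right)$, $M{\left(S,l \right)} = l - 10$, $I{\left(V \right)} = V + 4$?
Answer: $-2101$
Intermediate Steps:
$Q = \frac{7}{3}$ ($Q = 21 \cdot \frac{1}{9} = \frac{7}{3} \approx 2.3333$)
$I{\left(V \right)} = 4 + V$
$M{\left(S,l \right)} = -10 + l$
$s{\left(m,w \right)} = 7 - 3 m \left(4 + w\right)$ ($s{\left(m,w \right)} = 7 - \left(m + \left(m + m\right)\right) \left(w + \left(4 + 0\right)\right) = 7 - \left(m + 2 m\right) \left(w + 4\right) = 7 - 3 m \left(4 + w\right)$)
$M{\left(Q,-21 \right)} 68 + s{\left(12,-4 \right)} = \left(-10 - 21\right) 68 - \left(137 - 144\right) = \left(-31\right) 68 + \left(7 - 144 + 144\right) = -2108 + 7 = -2101$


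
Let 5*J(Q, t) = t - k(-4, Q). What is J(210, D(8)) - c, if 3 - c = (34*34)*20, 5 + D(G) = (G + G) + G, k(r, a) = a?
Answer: 115394/5 ≈ 23079.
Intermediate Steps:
D(G) = -5 + 3*G (D(G) = -5 + ((G + G) + G) = -5 + (2*G + G) = -5 + 3*G)
J(Q, t) = -Q/5 + t/5 (J(Q, t) = (t - Q)/5 = -Q/5 + t/5)
c = -23117 (c = 3 - 34*34*20 = 3 - 1156*20 = 3 - 1*23120 = 3 - 23120 = -23117)
J(210, D(8)) - c = (-⅕*210 + (-5 + 3*8)/5) - 1*(-23117) = (-42 + (-5 + 24)/5) + 23117 = (-42 + (⅕)*19) + 23117 = (-42 + 19/5) + 23117 = -191/5 + 23117 = 115394/5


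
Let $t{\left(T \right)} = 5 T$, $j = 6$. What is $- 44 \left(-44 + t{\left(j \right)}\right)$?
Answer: $616$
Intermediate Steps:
$- 44 \left(-44 + t{\left(j \right)}\right) = - 44 \left(-44 + 5 \cdot 6\right) = - 44 \left(-44 + 30\right) = \left(-44\right) \left(-14\right) = 616$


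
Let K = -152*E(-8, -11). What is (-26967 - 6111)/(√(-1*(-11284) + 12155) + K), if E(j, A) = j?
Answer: -40222848/1455217 + 33078*√23439/1455217 ≈ -24.160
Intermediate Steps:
K = 1216 (K = -152*(-8) = 1216)
(-26967 - 6111)/(√(-1*(-11284) + 12155) + K) = (-26967 - 6111)/(√(-1*(-11284) + 12155) + 1216) = -33078/(√(11284 + 12155) + 1216) = -33078/(√23439 + 1216) = -33078/(1216 + √23439)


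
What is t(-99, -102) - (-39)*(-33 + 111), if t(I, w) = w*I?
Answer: 13140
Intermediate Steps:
t(I, w) = I*w
t(-99, -102) - (-39)*(-33 + 111) = -99*(-102) - (-39)*(-33 + 111) = 10098 - (-39)*78 = 10098 - 1*(-3042) = 10098 + 3042 = 13140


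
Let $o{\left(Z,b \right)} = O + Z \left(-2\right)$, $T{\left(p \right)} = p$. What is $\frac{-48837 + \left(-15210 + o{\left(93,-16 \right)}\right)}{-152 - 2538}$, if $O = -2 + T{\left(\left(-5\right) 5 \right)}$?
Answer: $\frac{6426}{269} \approx 23.888$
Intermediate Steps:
$O = -27$ ($O = -2 - 25 = -27$)
$o{\left(Z,b \right)} = -27 - 2 Z$ ($o{\left(Z,b \right)} = -27 + Z \left(-2\right) = -27 - 2 Z$)
$\frac{-48837 + \left(-15210 + o{\left(93,-16 \right)}\right)}{-152 - 2538} = \frac{-48837 - 15423}{-152 - 2538} = \frac{-48837 - 15423}{-2690} = \left(-48837 - 15423\right) \left(- \frac{1}{2690}\right) = \left(-64260\right) \left(- \frac{1}{2690}\right) = \frac{6426}{269}$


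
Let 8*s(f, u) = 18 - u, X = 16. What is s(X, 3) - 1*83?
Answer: -649/8 ≈ -81.125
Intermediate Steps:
s(f, u) = 9/4 - u/8 (s(f, u) = (18 - u)/8 = 9/4 - u/8)
s(X, 3) - 1*83 = (9/4 - 1/8*3) - 1*83 = (9/4 - 3/8) - 83 = 15/8 - 83 = -649/8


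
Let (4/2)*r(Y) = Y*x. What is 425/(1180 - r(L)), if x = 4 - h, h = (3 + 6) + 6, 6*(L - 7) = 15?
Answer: 1700/4929 ≈ 0.34490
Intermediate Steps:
L = 19/2 (L = 7 + (⅙)*15 = 7 + 5/2 = 19/2 ≈ 9.5000)
h = 15 (h = 9 + 6 = 15)
x = -11 (x = 4 - 1*15 = 4 - 15 = -11)
r(Y) = -11*Y/2 (r(Y) = (Y*(-11))/2 = (-11*Y)/2 = -11*Y/2)
425/(1180 - r(L)) = 425/(1180 - (-11)*19/(2*2)) = 425/(1180 - 1*(-209/4)) = 425/(1180 + 209/4) = 425/(4929/4) = 425*(4/4929) = 1700/4929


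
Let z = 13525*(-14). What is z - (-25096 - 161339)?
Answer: -2915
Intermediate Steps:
z = -189350
z - (-25096 - 161339) = -189350 - (-25096 - 161339) = -189350 - 1*(-186435) = -189350 + 186435 = -2915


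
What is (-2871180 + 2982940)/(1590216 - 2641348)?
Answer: -27940/262783 ≈ -0.10632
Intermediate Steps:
(-2871180 + 2982940)/(1590216 - 2641348) = 111760/(-1051132) = 111760*(-1/1051132) = -27940/262783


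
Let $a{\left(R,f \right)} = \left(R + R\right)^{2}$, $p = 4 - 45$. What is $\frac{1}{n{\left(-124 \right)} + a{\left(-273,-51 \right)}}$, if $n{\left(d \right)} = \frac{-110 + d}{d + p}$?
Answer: $\frac{55}{16396458} \approx 3.3544 \cdot 10^{-6}$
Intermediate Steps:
$p = -41$ ($p = 4 - 45 = -41$)
$a{\left(R,f \right)} = 4 R^{2}$ ($a{\left(R,f \right)} = \left(2 R\right)^{2} = 4 R^{2}$)
$n{\left(d \right)} = \frac{-110 + d}{-41 + d}$ ($n{\left(d \right)} = \frac{-110 + d}{d - 41} = \frac{-110 + d}{-41 + d}$)
$\frac{1}{n{\left(-124 \right)} + a{\left(-273,-51 \right)}} = \frac{1}{\frac{-110 - 124}{-41 - 124} + 4 \left(-273\right)^{2}} = \frac{1}{\frac{1}{-165} \left(-234\right) + 4 \cdot 74529} = \frac{1}{\left(- \frac{1}{165}\right) \left(-234\right) + 298116} = \frac{1}{\frac{78}{55} + 298116} = \frac{1}{\frac{16396458}{55}} = \frac{55}{16396458}$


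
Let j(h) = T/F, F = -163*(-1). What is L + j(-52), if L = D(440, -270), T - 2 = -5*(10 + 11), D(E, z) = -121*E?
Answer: -8678223/163 ≈ -53241.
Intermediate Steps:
T = -103 (T = 2 - 5*(10 + 11) = 2 - 5*21 = 2 - 105 = -103)
F = 163
j(h) = -103/163
L = -53240 (L = -121*440 = -53240)
L + j(-52) = -53240 - 103/163 = -8678223/163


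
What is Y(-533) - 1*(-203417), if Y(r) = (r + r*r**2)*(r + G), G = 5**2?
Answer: 76921548177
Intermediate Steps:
G = 25
Y(r) = (25 + r)*(r + r**3) (Y(r) = (r + r*r**2)*(r + 25) = (r + r**3)*(25 + r) = (25 + r)*(r + r**3))
Y(-533) - 1*(-203417) = -533*(25 - 533 + (-533)**3 + 25*(-533)**2) - 1*(-203417) = -533*(25 - 533 - 151419437 + 25*284089) + 203417 = -533*(25 - 533 - 151419437 + 7102225) + 203417 = -533*(-144317720) + 203417 = 76921344760 + 203417 = 76921548177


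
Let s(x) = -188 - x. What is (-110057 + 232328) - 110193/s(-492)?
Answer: 37060191/304 ≈ 1.2191e+5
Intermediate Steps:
(-110057 + 232328) - 110193/s(-492) = (-110057 + 232328) - 110193/(-188 - 1*(-492)) = 122271 - 110193/(-188 + 492) = 122271 - 110193/304 = 37060191/304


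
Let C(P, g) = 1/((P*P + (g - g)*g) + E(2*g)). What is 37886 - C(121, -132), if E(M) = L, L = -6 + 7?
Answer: 554726811/14642 ≈ 37886.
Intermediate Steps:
L = 1
E(M) = 1
C(P, g) = 1/(1 + P**2) (C(P, g) = 1/((P*P + (g - g)*g) + 1) = 1/((P**2 + 0*g) + 1) = 1/((P**2 + 0) + 1) = 1/(P**2 + 1) = 1/(1 + P**2))
37886 - C(121, -132) = 37886 - 1/(1 + 121**2) = 37886 - 1/(1 + 14641) = 37886 - 1/14642 = 554726811/14642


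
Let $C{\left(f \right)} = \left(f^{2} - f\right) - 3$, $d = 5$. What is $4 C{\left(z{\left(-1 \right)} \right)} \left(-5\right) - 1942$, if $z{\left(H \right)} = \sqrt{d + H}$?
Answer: $-1922$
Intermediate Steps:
$z{\left(H \right)} = \sqrt{5 + H}$
$C{\left(f \right)} = -3 + f^{2} - f$
$4 C{\left(z{\left(-1 \right)} \right)} \left(-5\right) - 1942 = 4 \left(-3 + \left(\sqrt{5 - 1}\right)^{2} - \sqrt{5 - 1}\right) \left(-5\right) - 1942 = 4 \left(-3 + \left(\sqrt{4}\right)^{2} - \sqrt{4}\right) \left(-5\right) - 1942 = 4 \left(-3 + 2^{2} - 2\right) \left(-5\right) - 1942 = 4 \left(-3 + 4 - 2\right) \left(-5\right) - 1942 = 4 \left(-1\right) \left(-5\right) - 1942 = \left(-4\right) \left(-5\right) - 1942 = 20 - 1942 = -1922$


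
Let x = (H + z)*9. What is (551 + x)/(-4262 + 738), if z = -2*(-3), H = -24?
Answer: -389/3524 ≈ -0.11039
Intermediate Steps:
z = 6
x = -162 (x = (-24 + 6)*9 = -18*9 = -162)
(551 + x)/(-4262 + 738) = (551 - 162)/(-4262 + 738) = 389/(-3524) = 389*(-1/3524) = -389/3524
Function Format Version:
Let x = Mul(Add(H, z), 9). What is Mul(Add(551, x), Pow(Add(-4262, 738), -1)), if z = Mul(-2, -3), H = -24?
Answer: Rational(-389, 3524) ≈ -0.11039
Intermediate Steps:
z = 6
x = -162 (x = Mul(Add(-24, 6), 9) = Mul(-18, 9) = -162)
Mul(Add(551, x), Pow(Add(-4262, 738), -1)) = Mul(Add(551, -162), Pow(Add(-4262, 738), -1)) = Mul(389, Pow(-3524, -1)) = Mul(389, Rational(-1, 3524)) = Rational(-389, 3524)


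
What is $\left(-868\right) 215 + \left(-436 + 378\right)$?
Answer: $-186678$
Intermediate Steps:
$\left(-868\right) 215 + \left(-436 + 378\right) = -186620 - 58 = -186678$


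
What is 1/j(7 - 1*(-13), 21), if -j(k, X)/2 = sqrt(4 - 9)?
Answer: I*sqrt(5)/10 ≈ 0.22361*I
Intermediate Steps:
j(k, X) = -2*I*sqrt(5) (j(k, X) = -2*sqrt(4 - 9) = -2*I*sqrt(5))
1/j(7 - 1*(-13), 21) = 1/(-2*I*sqrt(5)) = I*sqrt(5)/10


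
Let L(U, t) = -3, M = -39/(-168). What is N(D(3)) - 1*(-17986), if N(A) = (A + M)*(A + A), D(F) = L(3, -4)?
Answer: 504073/28 ≈ 18003.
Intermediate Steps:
M = 13/56 (M = -39*(-1/168) = 13/56 ≈ 0.23214)
D(F) = -3
N(A) = 2*A*(13/56 + A) (N(A) = (A + 13/56)*(A + A) = (13/56 + A)*(2*A) = 2*A*(13/56 + A))
N(D(3)) - 1*(-17986) = (1/28)*(-3)*(13 + 56*(-3)) - 1*(-17986) = (1/28)*(-3)*(13 - 168) + 17986 = (1/28)*(-3)*(-155) + 17986 = 465/28 + 17986 = 504073/28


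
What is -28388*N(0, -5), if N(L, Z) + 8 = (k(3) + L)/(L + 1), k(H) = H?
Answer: 141940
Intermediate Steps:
N(L, Z) = -8 + (3 + L)/(1 + L) (N(L, Z) = -8 + (3 + L)/(L + 1) = -8 + (3 + L)/(1 + L))
-28388*N(0, -5) = -28388*(-5 - 7*0)/(1 + 0) = -28388*(-5 + 0)/1 = -28388*(-5) = 141940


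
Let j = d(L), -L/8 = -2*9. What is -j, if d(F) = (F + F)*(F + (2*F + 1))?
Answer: -124704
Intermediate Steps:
L = 144 (L = -(-16)*9 = -8*(-18) = 144)
d(F) = 2*F*(1 + 3*F) (d(F) = (2*F)*(F + (1 + 2*F)) = (2*F)*(1 + 3*F) = 2*F*(1 + 3*F))
j = 124704 (j = 2*144*(1 + 3*144) = 2*144*(1 + 432) = 2*144*433 = 124704)
-j = -1*124704 = -124704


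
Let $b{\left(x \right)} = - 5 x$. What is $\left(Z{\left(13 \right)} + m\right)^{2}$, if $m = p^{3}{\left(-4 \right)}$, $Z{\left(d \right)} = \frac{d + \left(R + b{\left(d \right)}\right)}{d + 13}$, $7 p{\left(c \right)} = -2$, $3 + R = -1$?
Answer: $\frac{94245264}{19882681} \approx 4.7401$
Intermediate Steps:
$R = -4$ ($R = -3 - 1 = -4$)
$p{\left(c \right)} = - \frac{2}{7}$ ($p{\left(c \right)} = \frac{1}{7} \left(-2\right) = - \frac{2}{7}$)
$Z{\left(d \right)} = \frac{-4 - 4 d}{13 + d}$ ($Z{\left(d \right)} = \frac{d - \left(4 + 5 d\right)}{d + 13} = \frac{-4 - 4 d}{13 + d}$)
$m = - \frac{8}{343}$ ($m = \left(- \frac{2}{7}\right)^{3} = - \frac{8}{343} \approx -0.023324$)
$\left(Z{\left(13 \right)} + m\right)^{2} = \left(\frac{4 \left(-1 - 13\right)}{13 + 13} - \frac{8}{343}\right)^{2} = \left(\frac{4 \left(-1 - 13\right)}{26} - \frac{8}{343}\right)^{2} = \left(4 \cdot \frac{1}{26} \left(-14\right) - \frac{8}{343}\right)^{2} = \left(- \frac{28}{13} - \frac{8}{343}\right)^{2} = \left(- \frac{9708}{4459}\right)^{2} = \frac{94245264}{19882681}$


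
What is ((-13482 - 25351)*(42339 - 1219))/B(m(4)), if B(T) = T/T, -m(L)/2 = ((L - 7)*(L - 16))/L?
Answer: -1596812960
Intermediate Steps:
m(L) = -2*(-16 + L)*(-7 + L)/L (m(L) = -2*(L - 7)*(L - 16)/L = -2*(-7 + L)*(-16 + L)/L = -2*(-16 + L)*(-7 + L)/L)
B(T) = 1
((-13482 - 25351)*(42339 - 1219))/B(m(4)) = ((-13482 - 25351)*(42339 - 1219))/1 = -38833*41120*1 = -1596812960*1 = -1596812960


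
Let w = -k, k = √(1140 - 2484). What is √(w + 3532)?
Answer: 2*√(883 - 2*I*√21) ≈ 59.431 - 0.30843*I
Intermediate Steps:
k = 8*I*√21 (k = √(-1344) = 8*I*√21 ≈ 36.661*I)
w = -8*I*√21 ≈ -36.661*I
√(w + 3532) = √(-8*I*√21 + 3532) = √(3532 - 8*I*√21)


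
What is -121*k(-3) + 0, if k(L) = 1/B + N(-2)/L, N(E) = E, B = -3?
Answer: -121/3 ≈ -40.333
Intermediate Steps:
k(L) = -1/3 - 2/L (k(L) = 1/(-3) - 2/L = 1*(-1/3) - 2/L = -1/3 - 2/L)
-121*k(-3) + 0 = -121*(-6 - 1*(-3))/(3*(-3)) + 0 = -121*(-1)*(-6 + 3)/(3*3) + 0 = -121*(-1)*(-3)/(3*3) + 0 = -121*1/3 + 0 = -121/3 + 0 = -121/3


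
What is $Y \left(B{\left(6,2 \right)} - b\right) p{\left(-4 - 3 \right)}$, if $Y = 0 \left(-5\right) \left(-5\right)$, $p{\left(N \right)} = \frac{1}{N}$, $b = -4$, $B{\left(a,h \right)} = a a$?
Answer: $0$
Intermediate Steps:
$B{\left(a,h \right)} = a^{2}$
$Y = 0$ ($Y = 0 \left(-5\right) = 0$)
$Y \left(B{\left(6,2 \right)} - b\right) p{\left(-4 - 3 \right)} = 0 \frac{6^{2} - -4}{-4 - 3} = 0 \frac{36 + 4}{-7} = 0 \cdot 40 \left(- \frac{1}{7}\right) = 0 \left(- \frac{40}{7}\right) = 0$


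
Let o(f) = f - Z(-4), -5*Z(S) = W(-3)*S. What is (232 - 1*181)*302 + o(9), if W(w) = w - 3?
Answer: 77079/5 ≈ 15416.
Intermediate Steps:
W(w) = -3 + w
Z(S) = 6*S/5 (Z(S) = -(-3 - 3)*S/5 = -(-6)*S/5 = 6*S/5)
o(f) = 24/5 + f (o(f) = f - 6*(-4)/5 = f - 1*(-24/5) = f + 24/5 = 24/5 + f)
(232 - 1*181)*302 + o(9) = (232 - 1*181)*302 + (24/5 + 9) = (232 - 181)*302 + 69/5 = 51*302 + 69/5 = 15402 + 69/5 = 77079/5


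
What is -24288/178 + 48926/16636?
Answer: -98836585/740302 ≈ -133.51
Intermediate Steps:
-24288/178 + 48926/16636 = -24288*1/178 + 48926*(1/16636) = -12144/89 + 24463/8318 = -98836585/740302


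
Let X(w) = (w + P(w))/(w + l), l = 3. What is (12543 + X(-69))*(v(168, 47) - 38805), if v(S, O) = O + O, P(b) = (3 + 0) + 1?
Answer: -32048953033/66 ≈ -4.8559e+8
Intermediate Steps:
P(b) = 4 (P(b) = 3 + 1 = 4)
v(S, O) = 2*O
X(w) = (4 + w)/(3 + w) (X(w) = (w + 4)/(w + 3) = (4 + w)/(3 + w))
(12543 + X(-69))*(v(168, 47) - 38805) = (12543 + (4 - 69)/(3 - 69))*(2*47 - 38805) = (12543 - 65/(-66))*(94 - 38805) = (12543 - 1/66*(-65))*(-38711) = (12543 + 65/66)*(-38711) = (827903/66)*(-38711) = -32048953033/66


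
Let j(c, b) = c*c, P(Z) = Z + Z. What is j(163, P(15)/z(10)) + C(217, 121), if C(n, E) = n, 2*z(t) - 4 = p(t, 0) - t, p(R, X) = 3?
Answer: 26786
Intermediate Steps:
P(Z) = 2*Z
z(t) = 7/2 - t/2 (z(t) = 2 + (3 - t)/2 = 2 + (3/2 - t/2) = 7/2 - t/2)
j(c, b) = c²
j(163, P(15)/z(10)) + C(217, 121) = 163² + 217 = 26569 + 217 = 26786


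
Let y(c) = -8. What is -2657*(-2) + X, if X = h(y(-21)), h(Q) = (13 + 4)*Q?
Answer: 5178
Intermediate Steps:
h(Q) = 17*Q
X = -136 (X = 17*(-8) = -136)
-2657*(-2) + X = -2657*(-2) - 136 = 5314 - 136 = 5178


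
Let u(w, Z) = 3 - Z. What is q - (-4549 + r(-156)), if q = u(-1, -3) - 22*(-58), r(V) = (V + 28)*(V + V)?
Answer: -34105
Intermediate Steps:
r(V) = 2*V*(28 + V) (r(V) = (28 + V)*(2*V) = 2*V*(28 + V))
q = 1282 (q = (3 - 1*(-3)) - 22*(-58) = (3 + 3) + 1276 = 6 + 1276 = 1282)
q - (-4549 + r(-156)) = 1282 - (-4549 + 2*(-156)*(28 - 156)) = 1282 - (-4549 + 2*(-156)*(-128)) = 1282 - (-4549 + 39936) = 1282 - 1*35387 = 1282 - 35387 = -34105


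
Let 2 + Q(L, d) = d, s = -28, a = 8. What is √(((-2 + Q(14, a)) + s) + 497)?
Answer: √473 ≈ 21.749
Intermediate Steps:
Q(L, d) = -2 + d
√(((-2 + Q(14, a)) + s) + 497) = √(((-2 + (-2 + 8)) - 28) + 497) = √(((-2 + 6) - 28) + 497) = √((4 - 28) + 497) = √(-24 + 497) = √473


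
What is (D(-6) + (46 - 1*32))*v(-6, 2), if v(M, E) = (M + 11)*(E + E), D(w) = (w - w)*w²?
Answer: 280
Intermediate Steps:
D(w) = 0 (D(w) = 0*w² = 0)
v(M, E) = 2*E*(11 + M) (v(M, E) = (11 + M)*(2*E) = 2*E*(11 + M))
(D(-6) + (46 - 1*32))*v(-6, 2) = (0 + (46 - 1*32))*(2*2*(11 - 6)) = (0 + (46 - 32))*(2*2*5) = (0 + 14)*20 = 14*20 = 280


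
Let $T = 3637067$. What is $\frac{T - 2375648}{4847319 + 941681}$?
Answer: $\frac{1261419}{5789000} \approx 0.2179$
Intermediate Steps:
$\frac{T - 2375648}{4847319 + 941681} = \frac{3637067 - 2375648}{4847319 + 941681} = \frac{1261419}{5789000}$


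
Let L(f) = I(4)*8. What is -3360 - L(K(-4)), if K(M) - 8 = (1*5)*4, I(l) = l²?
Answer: -3488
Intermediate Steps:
K(M) = 28 (K(M) = 8 + (1*5)*4 = 8 + 5*4 = 8 + 20 = 28)
L(f) = 128 (L(f) = 4²*8 = 16*8 = 128)
-3360 - L(K(-4)) = -3360 - 1*128 = -3360 - 128 = -3488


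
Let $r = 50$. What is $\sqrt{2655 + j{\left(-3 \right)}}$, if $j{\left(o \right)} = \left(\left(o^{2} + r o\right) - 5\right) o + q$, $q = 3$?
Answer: $6 \sqrt{86} \approx 55.642$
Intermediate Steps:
$j{\left(o \right)} = 3 + o \left(-5 + o^{2} + 50 o\right)$ ($j{\left(o \right)} = \left(\left(o^{2} + 50 o\right) - 5\right) o + 3 = \left(-5 + o^{2} + 50 o\right) o + 3 = o \left(-5 + o^{2} + 50 o\right) + 3 = 3 + o \left(-5 + o^{2} + 50 o\right)$)
$\sqrt{2655 + j{\left(-3 \right)}} = \sqrt{2655 + \left(3 + \left(-3\right)^{3} - -15 + 50 \left(-3\right)^{2}\right)} = \sqrt{2655 + \left(3 - 27 + 15 + 50 \cdot 9\right)} = \sqrt{2655 + \left(3 - 27 + 15 + 450\right)} = \sqrt{2655 + 441} = \sqrt{3096} = 6 \sqrt{86}$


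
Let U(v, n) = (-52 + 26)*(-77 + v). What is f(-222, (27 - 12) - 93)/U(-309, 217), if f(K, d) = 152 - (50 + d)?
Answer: 45/2509 ≈ 0.017935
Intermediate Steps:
U(v, n) = 2002 - 26*v (U(v, n) = -26*(-77 + v) = 2002 - 26*v)
f(K, d) = 102 - d (f(K, d) = 152 + (-50 - d) = 102 - d)
f(-222, (27 - 12) - 93)/U(-309, 217) = (102 - ((27 - 12) - 93))/(2002 - 26*(-309)) = (102 - (15 - 93))/(2002 + 8034) = (102 - 1*(-78))/10036 = (102 + 78)*(1/10036) = 180*(1/10036) = 45/2509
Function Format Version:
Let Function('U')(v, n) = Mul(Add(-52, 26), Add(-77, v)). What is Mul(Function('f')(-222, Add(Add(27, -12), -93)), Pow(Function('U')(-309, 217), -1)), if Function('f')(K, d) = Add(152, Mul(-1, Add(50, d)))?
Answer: Rational(45, 2509) ≈ 0.017935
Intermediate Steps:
Function('U')(v, n) = Add(2002, Mul(-26, v)) (Function('U')(v, n) = Mul(-26, Add(-77, v)) = Add(2002, Mul(-26, v)))
Function('f')(K, d) = Add(102, Mul(-1, d)) (Function('f')(K, d) = Add(152, Add(-50, Mul(-1, d))) = Add(102, Mul(-1, d)))
Mul(Function('f')(-222, Add(Add(27, -12), -93)), Pow(Function('U')(-309, 217), -1)) = Mul(Add(102, Mul(-1, Add(Add(27, -12), -93))), Pow(Add(2002, Mul(-26, -309)), -1)) = Mul(Add(102, Mul(-1, Add(15, -93))), Pow(Add(2002, 8034), -1)) = Mul(Add(102, Mul(-1, -78)), Pow(10036, -1)) = Mul(Add(102, 78), Rational(1, 10036)) = Mul(180, Rational(1, 10036)) = Rational(45, 2509)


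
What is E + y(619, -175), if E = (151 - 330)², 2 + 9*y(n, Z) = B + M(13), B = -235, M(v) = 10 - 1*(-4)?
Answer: 288146/9 ≈ 32016.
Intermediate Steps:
M(v) = 14 (M(v) = 10 + 4 = 14)
y(n, Z) = -223/9 (y(n, Z) = -2/9 + (-235 + 14)/9 = -2/9 + (⅑)*(-221) = -2/9 - 221/9 = -223/9)
E = 32041 (E = (-179)² = 32041)
E + y(619, -175) = 32041 - 223/9 = 288146/9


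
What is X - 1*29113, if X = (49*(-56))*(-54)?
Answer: 119063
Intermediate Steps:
X = 148176 (X = -2744*(-54) = 148176)
X - 1*29113 = 148176 - 1*29113 = 148176 - 29113 = 119063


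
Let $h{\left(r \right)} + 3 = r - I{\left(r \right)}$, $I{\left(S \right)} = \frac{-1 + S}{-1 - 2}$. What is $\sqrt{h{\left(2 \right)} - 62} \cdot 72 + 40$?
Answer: $40 + 48 i \sqrt{141} \approx 40.0 + 569.97 i$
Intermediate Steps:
$I{\left(S \right)} = \frac{1}{3} - \frac{S}{3}$ ($I{\left(S \right)} = \frac{-1 + S}{-3} = \left(-1 + S\right) \left(- \frac{1}{3}\right) = \frac{1}{3} - \frac{S}{3}$)
$h{\left(r \right)} = - \frac{10}{3} + \frac{4 r}{3}$ ($h{\left(r \right)} = -3 + \left(r - \left(\frac{1}{3} - \frac{r}{3}\right)\right) = -3 + \left(r + \left(- \frac{1}{3} + \frac{r}{3}\right)\right) = -3 + \left(- \frac{1}{3} + \frac{4 r}{3}\right) = - \frac{10}{3} + \frac{4 r}{3}$)
$\sqrt{h{\left(2 \right)} - 62} \cdot 72 + 40 = \sqrt{\left(- \frac{10}{3} + \frac{4}{3} \cdot 2\right) - 62} \cdot 72 + 40 = \sqrt{\left(- \frac{10}{3} + \frac{8}{3}\right) - 62} \cdot 72 + 40 = \sqrt{- \frac{2}{3} - 62} \cdot 72 + 40 = \sqrt{- \frac{188}{3}} \cdot 72 + 40 = \frac{2 i \sqrt{141}}{3} \cdot 72 + 40 = 48 i \sqrt{141} + 40 = 40 + 48 i \sqrt{141}$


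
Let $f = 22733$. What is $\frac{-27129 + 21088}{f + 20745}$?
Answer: $- \frac{6041}{43478} \approx -0.13894$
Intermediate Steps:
$\frac{-27129 + 21088}{f + 20745} = \frac{-27129 + 21088}{22733 + 20745} = - \frac{6041}{43478}$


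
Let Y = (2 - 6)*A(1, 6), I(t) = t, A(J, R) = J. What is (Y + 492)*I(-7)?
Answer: -3416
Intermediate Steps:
Y = -4 (Y = (2 - 6)*1 = -4*1 = -4)
(Y + 492)*I(-7) = (-4 + 492)*(-7) = 488*(-7) = -3416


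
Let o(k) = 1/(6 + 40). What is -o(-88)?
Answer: -1/46 ≈ -0.021739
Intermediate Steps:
o(k) = 1/46
-o(-88) = -1*1/46 = -1/46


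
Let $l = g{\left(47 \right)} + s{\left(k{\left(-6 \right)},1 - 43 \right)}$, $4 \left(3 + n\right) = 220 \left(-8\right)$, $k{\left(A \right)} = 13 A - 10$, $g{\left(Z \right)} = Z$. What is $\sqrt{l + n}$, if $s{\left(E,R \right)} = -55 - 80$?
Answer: $3 i \sqrt{59} \approx 23.043 i$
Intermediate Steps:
$k{\left(A \right)} = -10 + 13 A$
$s{\left(E,R \right)} = -135$ ($s{\left(E,R \right)} = -55 - 80 = -135$)
$n = -443$ ($n = -3 + \frac{220 \left(-8\right)}{4} = -3 + \frac{1}{4} \left(-1760\right) = -3 - 440 = -443$)
$l = -88$ ($l = 47 - 135 = -88$)
$\sqrt{l + n} = \sqrt{-88 - 443} = \sqrt{-531} = 3 i \sqrt{59}$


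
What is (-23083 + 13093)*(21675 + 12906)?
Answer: -345464190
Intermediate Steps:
(-23083 + 13093)*(21675 + 12906) = -9990*34581 = -345464190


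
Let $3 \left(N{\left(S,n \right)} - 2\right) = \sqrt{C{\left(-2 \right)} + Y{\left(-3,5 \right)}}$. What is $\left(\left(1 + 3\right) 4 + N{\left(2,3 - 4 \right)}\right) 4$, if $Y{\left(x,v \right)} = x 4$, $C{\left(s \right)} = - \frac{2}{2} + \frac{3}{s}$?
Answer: $72 + \frac{2 i \sqrt{58}}{3} \approx 72.0 + 5.0772 i$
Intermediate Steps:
$C{\left(s \right)} = -1 + \frac{3}{s}$ ($C{\left(s \right)} = \left(-2\right) \frac{1}{2} + \frac{3}{s} = -1 + \frac{3}{s}$)
$Y{\left(x,v \right)} = 4 x$
$N{\left(S,n \right)} = 2 + \frac{i \sqrt{58}}{6}$ ($N{\left(S,n \right)} = 2 + \frac{\sqrt{\frac{3 - -2}{-2} + 4 \left(-3\right)}}{3} = 2 + \frac{\sqrt{- \frac{3 + 2}{2} - 12}}{3} = 2 + \frac{\sqrt{\left(- \frac{1}{2}\right) 5 - 12}}{3} = 2 + \frac{\sqrt{- \frac{5}{2} - 12}}{3} = 2 + \frac{\sqrt{- \frac{29}{2}}}{3} = 2 + \frac{\frac{1}{2} i \sqrt{58}}{3} = 2 + \frac{i \sqrt{58}}{6}$)
$\left(\left(1 + 3\right) 4 + N{\left(2,3 - 4 \right)}\right) 4 = \left(\left(1 + 3\right) 4 + \left(2 + \frac{i \sqrt{58}}{6}\right)\right) 4 = \left(4 \cdot 4 + \left(2 + \frac{i \sqrt{58}}{6}\right)\right) 4 = \left(16 + \left(2 + \frac{i \sqrt{58}}{6}\right)\right) 4 = \left(18 + \frac{i \sqrt{58}}{6}\right) 4 = 72 + \frac{2 i \sqrt{58}}{3}$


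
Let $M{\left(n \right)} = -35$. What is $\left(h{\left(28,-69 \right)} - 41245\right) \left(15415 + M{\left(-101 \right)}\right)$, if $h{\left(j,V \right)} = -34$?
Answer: $-634871020$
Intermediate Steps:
$\left(h{\left(28,-69 \right)} - 41245\right) \left(15415 + M{\left(-101 \right)}\right) = \left(-34 - 41245\right) \left(15415 - 35\right) = \left(-41279\right) 15380 = -634871020$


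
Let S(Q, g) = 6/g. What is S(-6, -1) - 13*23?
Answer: -305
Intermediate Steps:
S(-6, -1) - 13*23 = 6/(-1) - 13*23 = 6*(-1) - 299 = -6 - 299 = -305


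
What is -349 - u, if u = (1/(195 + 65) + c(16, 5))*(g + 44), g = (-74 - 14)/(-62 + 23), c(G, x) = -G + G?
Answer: -885166/2535 ≈ -349.18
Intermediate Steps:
c(G, x) = 0
g = 88/39 (g = -88/(-39) = -88*(-1/39) = 88/39 ≈ 2.2564)
u = 451/2535 (u = (1/(195 + 65) + 0)*(88/39 + 44) = (1/260 + 0)*(1804/39) = (1/260)*(1804/39) = 451/2535 ≈ 0.17791)
-349 - u = -349 - 1*451/2535 = -349 - 451/2535 = -885166/2535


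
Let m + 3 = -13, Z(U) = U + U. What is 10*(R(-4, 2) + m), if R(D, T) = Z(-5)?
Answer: -260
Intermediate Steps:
Z(U) = 2*U
R(D, T) = -10 (R(D, T) = 2*(-5) = -10)
m = -16 (m = -3 - 13 = -16)
10*(R(-4, 2) + m) = 10*(-10 - 16) = 10*(-26) = -260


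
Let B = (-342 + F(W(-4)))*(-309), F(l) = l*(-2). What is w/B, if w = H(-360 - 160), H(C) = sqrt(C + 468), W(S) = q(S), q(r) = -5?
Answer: I*sqrt(13)/51294 ≈ 7.0292e-5*I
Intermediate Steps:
W(S) = -5
F(l) = -2*l
B = 102588 (B = (-342 - 2*(-5))*(-309) = (-342 + 10)*(-309) = -332*(-309) = 102588)
H(C) = sqrt(468 + C)
w = 2*I*sqrt(13) (w = sqrt(468 + (-360 - 160)) = sqrt(468 - 520) = sqrt(-52) = 2*I*sqrt(13) ≈ 7.2111*I)
w/B = (2*I*sqrt(13))/102588 = (2*I*sqrt(13))*(1/102588) = I*sqrt(13)/51294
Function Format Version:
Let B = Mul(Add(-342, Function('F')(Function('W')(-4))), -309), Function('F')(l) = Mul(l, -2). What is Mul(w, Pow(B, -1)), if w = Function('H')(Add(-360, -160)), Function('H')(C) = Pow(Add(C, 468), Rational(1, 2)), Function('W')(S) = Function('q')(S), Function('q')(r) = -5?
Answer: Mul(Rational(1, 51294), I, Pow(13, Rational(1, 2))) ≈ Mul(7.0292e-5, I)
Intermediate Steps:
Function('W')(S) = -5
Function('F')(l) = Mul(-2, l)
B = 102588 (B = Mul(Add(-342, Mul(-2, -5)), -309) = Mul(Add(-342, 10), -309) = Mul(-332, -309) = 102588)
Function('H')(C) = Pow(Add(468, C), Rational(1, 2))
w = Mul(2, I, Pow(13, Rational(1, 2))) (w = Pow(Add(468, Add(-360, -160)), Rational(1, 2)) = Pow(Add(468, -520), Rational(1, 2)) = Pow(-52, Rational(1, 2)) = Mul(2, I, Pow(13, Rational(1, 2))) ≈ Mul(7.2111, I))
Mul(w, Pow(B, -1)) = Mul(Mul(2, I, Pow(13, Rational(1, 2))), Pow(102588, -1)) = Mul(Mul(2, I, Pow(13, Rational(1, 2))), Rational(1, 102588)) = Mul(Rational(1, 51294), I, Pow(13, Rational(1, 2)))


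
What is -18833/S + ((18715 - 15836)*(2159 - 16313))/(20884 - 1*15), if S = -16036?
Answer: -653063807299/334655284 ≈ -1951.5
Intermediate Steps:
-18833/S + ((18715 - 15836)*(2159 - 16313))/(20884 - 1*15) = -18833/(-16036) + ((18715 - 15836)*(2159 - 16313))/(20884 - 1*15) = -18833*(-1/16036) + (2879*(-14154))/(20884 - 15) = 18833/16036 - 40749366/20869 = -653063807299/334655284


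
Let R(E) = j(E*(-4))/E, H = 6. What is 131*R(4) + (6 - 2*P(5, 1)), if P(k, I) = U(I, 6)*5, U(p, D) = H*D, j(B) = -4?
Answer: -485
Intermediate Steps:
R(E) = -4/E
U(p, D) = 6*D
P(k, I) = 180 (P(k, I) = (6*6)*5 = 36*5 = 180)
131*R(4) + (6 - 2*P(5, 1)) = 131*(-4/4) + (6 - 2*180) = 131*(-4*¼) + (6 - 360) = 131*(-1) - 354 = -131 - 354 = -485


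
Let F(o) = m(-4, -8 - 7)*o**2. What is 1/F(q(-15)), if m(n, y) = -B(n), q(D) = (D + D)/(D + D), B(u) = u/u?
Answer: -1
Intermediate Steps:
B(u) = 1
q(D) = 1 (q(D) = (2*D)/((2*D)) = (2*D)*(1/(2*D)) = 1)
m(n, y) = -1 (m(n, y) = -1*1 = -1)
F(o) = -o**2
1/F(q(-15)) = 1/(-1*1**2) = 1/(-1*1) = 1/(-1) = -1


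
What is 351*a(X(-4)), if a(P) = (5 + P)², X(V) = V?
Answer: 351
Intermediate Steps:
351*a(X(-4)) = 351*(5 - 4)² = 351*1² = 351*1 = 351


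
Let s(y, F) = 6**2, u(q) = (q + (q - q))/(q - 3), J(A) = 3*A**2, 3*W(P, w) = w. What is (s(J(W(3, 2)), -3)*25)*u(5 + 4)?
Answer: 1350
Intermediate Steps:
W(P, w) = w/3
u(q) = q/(-3 + q) (u(q) = (q + 0)/(-3 + q) = q/(-3 + q))
s(y, F) = 36
(s(J(W(3, 2)), -3)*25)*u(5 + 4) = (36*25)*((5 + 4)/(-3 + (5 + 4))) = 900*(9/(-3 + 9)) = 900*(9/6) = 900*(9*(1/6)) = 900*(3/2) = 1350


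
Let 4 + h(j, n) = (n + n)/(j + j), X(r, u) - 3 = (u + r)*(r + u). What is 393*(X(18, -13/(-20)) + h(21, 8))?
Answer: 382062679/2800 ≈ 1.3645e+5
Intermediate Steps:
X(r, u) = 3 + (r + u)² (X(r, u) = 3 + (u + r)*(r + u) = 3 + (r + u)*(r + u) = 3 + (r + u)²)
h(j, n) = -4 + n/j (h(j, n) = -4 + (n + n)/(j + j) = -4 + (2*n)/((2*j)) = -4 + (2*n)*(1/(2*j)) = -4 + n/j)
393*(X(18, -13/(-20)) + h(21, 8)) = 393*((3 + (18 - 13/(-20))²) + (-4 + 8/21)) = 393*((3 + (18 - 13*(-1/20))²) + (-4 + 8*(1/21))) = 393*((3 + (18 + 13/20)²) + (-4 + 8/21)) = 393*((3 + (373/20)²) - 76/21) = 393*((3 + 139129/400) - 76/21) = 393*(140329/400 - 76/21) = 393*(2916509/8400) = 382062679/2800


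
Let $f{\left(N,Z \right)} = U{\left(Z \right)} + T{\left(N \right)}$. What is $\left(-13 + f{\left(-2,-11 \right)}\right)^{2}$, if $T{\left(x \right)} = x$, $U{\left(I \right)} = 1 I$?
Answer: $676$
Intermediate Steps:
$U{\left(I \right)} = I$
$f{\left(N,Z \right)} = N + Z$ ($f{\left(N,Z \right)} = Z + N = N + Z$)
$\left(-13 + f{\left(-2,-11 \right)}\right)^{2} = \left(-13 - 13\right)^{2} = \left(-26\right)^{2} = 676$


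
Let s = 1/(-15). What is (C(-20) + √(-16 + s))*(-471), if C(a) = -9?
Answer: 4239 - 157*I*√3615/5 ≈ 4239.0 - 1887.9*I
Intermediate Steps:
s = -1/15 ≈ -0.066667
(C(-20) + √(-16 + s))*(-471) = (-9 + √(-16 - 1/15))*(-471) = (-9 + √(-241/15))*(-471) = (-9 + I*√3615/15)*(-471) = 4239 - 157*I*√3615/5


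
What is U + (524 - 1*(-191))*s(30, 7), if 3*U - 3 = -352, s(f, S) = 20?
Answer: 42551/3 ≈ 14184.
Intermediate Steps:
U = -349/3 (U = 1 + (1/3)*(-352) = 1 - 352/3 = -349/3 ≈ -116.33)
U + (524 - 1*(-191))*s(30, 7) = -349/3 + (524 - 1*(-191))*20 = -349/3 + (524 + 191)*20 = -349/3 + 715*20 = -349/3 + 14300 = 42551/3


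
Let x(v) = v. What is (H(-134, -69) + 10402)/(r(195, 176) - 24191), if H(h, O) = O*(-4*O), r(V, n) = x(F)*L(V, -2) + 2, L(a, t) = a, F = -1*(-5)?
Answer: 4321/11607 ≈ 0.37228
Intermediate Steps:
F = 5
r(V, n) = 2 + 5*V (r(V, n) = 5*V + 2 = 2 + 5*V)
H(h, O) = -4*O**2
(H(-134, -69) + 10402)/(r(195, 176) - 24191) = (-4*(-69)**2 + 10402)/((2 + 5*195) - 24191) = (-4*4761 + 10402)/((2 + 975) - 24191) = (-19044 + 10402)/(977 - 24191) = -8642/(-23214) = -8642*(-1/23214) = 4321/11607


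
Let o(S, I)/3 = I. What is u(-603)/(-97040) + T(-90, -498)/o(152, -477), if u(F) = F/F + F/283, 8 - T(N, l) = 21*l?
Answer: -3592752290/491232249 ≈ -7.3138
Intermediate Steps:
o(S, I) = 3*I
T(N, l) = 8 - 21*l
u(F) = 1 + F/283 (u(F) = 1 + F*(1/283) = 1 + F/283)
u(-603)/(-97040) + T(-90, -498)/o(152, -477) = (1 + (1/283)*(-603))/(-97040) + (8 - 21*(-498))/((3*(-477))) = (1 - 603/283)*(-1/97040) + (8 + 10458)/(-1431) = -320/283*(-1/97040) + 10466*(-1/1431) = 4/343279 - 10466/1431 = -3592752290/491232249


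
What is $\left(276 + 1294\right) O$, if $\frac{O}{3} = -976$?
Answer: $-4596960$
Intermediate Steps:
$O = -2928$ ($O = 3 \left(-976\right) = -2928$)
$\left(276 + 1294\right) O = \left(276 + 1294\right) \left(-2928\right) = 1570 \left(-2928\right) = -4596960$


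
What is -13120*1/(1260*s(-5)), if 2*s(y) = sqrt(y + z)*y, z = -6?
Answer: -1312*I*sqrt(11)/3465 ≈ -1.2558*I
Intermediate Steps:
s(y) = y*sqrt(-6 + y)/2 (s(y) = (sqrt(y - 6)*y)/2 = (sqrt(-6 + y)*y)/2 = (y*sqrt(-6 + y))/2 = y*sqrt(-6 + y)/2)
-13120*1/(1260*s(-5)) = -13120*(-1/(3150*sqrt(-6 - 5))) = -13120*I*sqrt(11)/34650 = -1312*I*sqrt(11)/3465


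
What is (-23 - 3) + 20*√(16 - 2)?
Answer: -26 + 20*√14 ≈ 48.833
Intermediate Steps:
(-23 - 3) + 20*√(16 - 2) = -26 + 20*√14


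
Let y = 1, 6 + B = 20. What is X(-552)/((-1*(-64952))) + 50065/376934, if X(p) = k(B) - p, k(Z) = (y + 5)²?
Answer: 217091192/1530163573 ≈ 0.14187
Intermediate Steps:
B = 14 (B = -6 + 20 = 14)
k(Z) = 36 (k(Z) = (1 + 5)² = 6² = 36)
X(p) = 36 - p
X(-552)/((-1*(-64952))) + 50065/376934 = (36 - 1*(-552))/((-1*(-64952))) + 50065/376934 = (36 + 552)/64952 + 50065*(1/376934) = 588*(1/64952) + 50065/376934 = 147/16238 + 50065/376934 = 217091192/1530163573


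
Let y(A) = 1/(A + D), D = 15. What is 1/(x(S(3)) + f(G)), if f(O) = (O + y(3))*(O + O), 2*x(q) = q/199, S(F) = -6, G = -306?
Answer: 199/37260359 ≈ 5.3408e-6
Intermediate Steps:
y(A) = 1/(15 + A) (y(A) = 1/(A + 15) = 1/(15 + A))
x(q) = q/398 (x(q) = (q/199)/2 = q/398)
f(O) = 2*O*(1/18 + O) (f(O) = (O + 1/(15 + 3))*(O + O) = (O + 1/18)*(2*O) = (1/18 + O)*(2*O) = 2*O*(1/18 + O))
1/(x(S(3)) + f(G)) = 1/((1/398)*(-6) + (⅑)*(-306)*(1 + 18*(-306))) = 1/(-3/199 + (⅑)*(-306)*(1 - 5508)) = 1/(-3/199 + (⅑)*(-306)*(-5507)) = 1/(-3/199 + 187238) = 1/(37260359/199) = 199/37260359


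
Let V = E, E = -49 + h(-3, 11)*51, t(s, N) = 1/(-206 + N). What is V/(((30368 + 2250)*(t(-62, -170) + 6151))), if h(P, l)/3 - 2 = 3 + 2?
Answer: 4088/802532925 ≈ 5.0939e-6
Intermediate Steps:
h(P, l) = 21 (h(P, l) = 6 + 3*(3 + 2) = 6 + 3*5 = 6 + 15 = 21)
E = 1022 (E = -49 + 21*51 = -49 + 1071 = 1022)
V = 1022
V/(((30368 + 2250)*(t(-62, -170) + 6151))) = 1022/(((30368 + 2250)*(1/(-206 - 170) + 6151))) = 1022/((32618*(1/(-376) + 6151))) = 1022/((32618*(-1/376 + 6151))) = 1022/((32618*(2312775/376))) = 1022/(802532925/4) = 1022*(4/802532925) = 4088/802532925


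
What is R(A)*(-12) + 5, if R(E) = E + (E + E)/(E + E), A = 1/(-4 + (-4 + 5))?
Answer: -3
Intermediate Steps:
A = -1/3 (A = 1/(-4 + 1) = 1/(-3) = -1/3 ≈ -0.33333)
R(E) = 1 + E (R(E) = E + (2*E)/((2*E)) = E + (2*E)*(1/(2*E)) = E + 1 = 1 + E)
R(A)*(-12) + 5 = (1 - 1/3)*(-12) + 5 = (2/3)*(-12) + 5 = -8 + 5 = -3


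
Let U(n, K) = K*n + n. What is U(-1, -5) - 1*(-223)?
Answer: 227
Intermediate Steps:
U(n, K) = n + K*n
U(-1, -5) - 1*(-223) = -(1 - 5) - 1*(-223) = -1*(-4) + 223 = 4 + 223 = 227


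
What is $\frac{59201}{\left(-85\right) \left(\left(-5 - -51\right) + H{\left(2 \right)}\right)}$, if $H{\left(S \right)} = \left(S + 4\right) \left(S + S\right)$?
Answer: $- \frac{59201}{5950} \approx -9.9498$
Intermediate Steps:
$H{\left(S \right)} = 2 S \left(4 + S\right)$ ($H{\left(S \right)} = \left(4 + S\right) 2 S = 2 S \left(4 + S\right)$)
$\frac{59201}{\left(-85\right) \left(\left(-5 - -51\right) + H{\left(2 \right)}\right)} = \frac{59201}{\left(-85\right) \left(\left(-5 - -51\right) + 2 \cdot 2 \left(4 + 2\right)\right)} = \frac{59201}{\left(-85\right) \left(\left(-5 + 51\right) + 2 \cdot 2 \cdot 6\right)} = \frac{59201}{\left(-85\right) \left(46 + 24\right)} = \frac{59201}{\left(-85\right) 70} = \frac{59201}{-5950} = 59201 \left(- \frac{1}{5950}\right) = - \frac{59201}{5950}$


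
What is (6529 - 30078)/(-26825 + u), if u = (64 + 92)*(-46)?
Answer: 23549/34001 ≈ 0.69260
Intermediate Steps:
u = -7176 (u = 156*(-46) = -7176)
(6529 - 30078)/(-26825 + u) = (6529 - 30078)/(-26825 - 7176) = -23549/(-34001) = -23549*(-1/34001) = 23549/34001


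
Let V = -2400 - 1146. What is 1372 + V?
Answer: -2174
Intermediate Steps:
V = -3546
1372 + V = 1372 - 3546 = -2174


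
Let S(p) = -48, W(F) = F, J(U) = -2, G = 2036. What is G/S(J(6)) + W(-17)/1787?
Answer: -909787/21444 ≈ -42.426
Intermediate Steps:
G/S(J(6)) + W(-17)/1787 = 2036/(-48) - 17/1787 = 2036*(-1/48) - 17*1/1787 = -509/12 - 17/1787 = -909787/21444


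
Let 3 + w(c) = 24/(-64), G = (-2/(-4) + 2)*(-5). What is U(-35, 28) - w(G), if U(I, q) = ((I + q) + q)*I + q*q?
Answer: 419/8 ≈ 52.375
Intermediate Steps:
U(I, q) = q² + I*(I + 2*q) (U(I, q) = (I + 2*q)*I + q² = I*(I + 2*q) + q² = q² + I*(I + 2*q))
G = -25/2 (G = (-2*(-¼) + 2)*(-5) = (½ + 2)*(-5) = (5/2)*(-5) = -25/2 ≈ -12.500)
w(c) = -27/8 (w(c) = -3 + 24/(-64) = -3 + 24*(-1/64) = -3 - 3/8 = -27/8)
U(-35, 28) - w(G) = ((-35)² + 28² + 2*(-35)*28) - 1*(-27/8) = (1225 + 784 - 1960) + 27/8 = 49 + 27/8 = 419/8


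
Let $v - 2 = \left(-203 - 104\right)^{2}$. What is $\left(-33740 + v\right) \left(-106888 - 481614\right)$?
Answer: $-35610844522$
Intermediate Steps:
$v = 94251$ ($v = 2 + \left(-203 - 104\right)^{2} = 2 + \left(-307\right)^{2} = 2 + 94249 = 94251$)
$\left(-33740 + v\right) \left(-106888 - 481614\right) = \left(-33740 + 94251\right) \left(-106888 - 481614\right) = 60511 \left(-588502\right) = -35610844522$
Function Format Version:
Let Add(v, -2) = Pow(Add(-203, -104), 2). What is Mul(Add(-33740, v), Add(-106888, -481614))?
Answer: -35610844522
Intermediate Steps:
v = 94251 (v = Add(2, Pow(Add(-203, -104), 2)) = Add(2, Pow(-307, 2)) = Add(2, 94249) = 94251)
Mul(Add(-33740, v), Add(-106888, -481614)) = Mul(Add(-33740, 94251), Add(-106888, -481614)) = Mul(60511, -588502) = -35610844522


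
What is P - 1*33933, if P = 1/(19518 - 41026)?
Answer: -729830965/21508 ≈ -33933.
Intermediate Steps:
P = -1/21508 (P = 1/(-21508) = -1/21508 ≈ -4.6494e-5)
P - 1*33933 = -1/21508 - 1*33933 = -1/21508 - 33933 = -729830965/21508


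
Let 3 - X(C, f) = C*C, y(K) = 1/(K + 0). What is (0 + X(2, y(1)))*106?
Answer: -106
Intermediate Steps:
y(K) = 1/K
X(C, f) = 3 - C**2 (X(C, f) = 3 - C*C = 3 - C**2)
(0 + X(2, y(1)))*106 = (0 + (3 - 1*2**2))*106 = (0 + (3 - 1*4))*106 = (0 + (3 - 4))*106 = (0 - 1)*106 = -1*106 = -106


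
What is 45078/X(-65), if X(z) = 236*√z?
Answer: -22539*I*√65/7670 ≈ -23.692*I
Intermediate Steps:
45078/X(-65) = 45078/((236*√(-65))) = 45078/((236*(I*√65))) = 45078/((236*I*√65)) = 45078*(-I*√65/15340) = -22539*I*√65/7670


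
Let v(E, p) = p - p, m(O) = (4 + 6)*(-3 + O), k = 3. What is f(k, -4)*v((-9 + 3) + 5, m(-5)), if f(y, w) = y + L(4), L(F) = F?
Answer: 0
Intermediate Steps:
m(O) = -30 + 10*O (m(O) = 10*(-3 + O) = -30 + 10*O)
v(E, p) = 0
f(y, w) = 4 + y (f(y, w) = y + 4 = 4 + y)
f(k, -4)*v((-9 + 3) + 5, m(-5)) = (4 + 3)*0 = 7*0 = 0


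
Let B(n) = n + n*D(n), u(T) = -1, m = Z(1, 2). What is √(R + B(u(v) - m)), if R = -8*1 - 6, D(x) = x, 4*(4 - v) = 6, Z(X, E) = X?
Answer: 2*I*√3 ≈ 3.4641*I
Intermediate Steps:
v = 5/2 (v = 4 - ¼*6 = 4 - 3/2 = 5/2 ≈ 2.5000)
m = 1
B(n) = n + n² (B(n) = n + n*n = n + n²)
R = -14 (R = -8 - 6 = -14)
√(R + B(u(v) - m)) = √(-14 + (-1 - 1*1)*(1 + (-1 - 1*1))) = √(-14 + (-1 - 1)*(1 + (-1 - 1))) = √(-14 - 2*(1 - 2)) = √(-14 - 2*(-1)) = √(-14 + 2) = √(-12) = 2*I*√3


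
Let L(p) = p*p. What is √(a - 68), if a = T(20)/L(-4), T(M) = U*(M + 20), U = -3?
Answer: I*√302/2 ≈ 8.6891*I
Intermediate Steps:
L(p) = p²
T(M) = -60 - 3*M (T(M) = -3*(M + 20) = -3*(20 + M) = -60 - 3*M)
a = -15/2 (a = (-60 - 3*20)/((-4)²) = (-60 - 60)/16 = -120*1/16 = -15/2 ≈ -7.5000)
√(a - 68) = √(-15/2 - 68) = √(-151/2) = I*√302/2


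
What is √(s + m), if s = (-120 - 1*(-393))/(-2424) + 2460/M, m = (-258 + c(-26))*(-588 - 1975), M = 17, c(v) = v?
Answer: √34341066754930/6868 ≈ 853.25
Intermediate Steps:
m = 727892 (m = (-258 - 26)*(-588 - 1975) = -284*(-2563) = 727892)
s = 1986133/13736 (s = (-120 - 1*(-393))/(-2424) + 2460/17 = (-120 + 393)*(-1/2424) + 2460*(1/17) = 273*(-1/2424) + 2460/17 = -91/808 + 2460/17 = 1986133/13736 ≈ 144.59)
√(s + m) = √(1986133/13736 + 727892) = √(10000310645/13736) = √34341066754930/6868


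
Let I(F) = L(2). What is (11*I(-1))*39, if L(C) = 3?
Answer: 1287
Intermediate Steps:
I(F) = 3
(11*I(-1))*39 = (11*3)*39 = 33*39 = 1287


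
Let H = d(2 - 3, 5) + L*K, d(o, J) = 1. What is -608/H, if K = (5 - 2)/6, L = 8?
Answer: -608/5 ≈ -121.60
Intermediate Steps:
K = ½ (K = 3*(⅙) = ½ ≈ 0.50000)
H = 5 (H = 1 + 8*(½) = 1 + 4 = 5)
-608/H = -608/5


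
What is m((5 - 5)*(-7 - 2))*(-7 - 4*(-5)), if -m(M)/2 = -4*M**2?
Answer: 0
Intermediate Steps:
m(M) = 8*M**2 (m(M) = -(-8)*M**2 = 8*M**2)
m((5 - 5)*(-7 - 2))*(-7 - 4*(-5)) = (8*((5 - 5)*(-7 - 2))**2)*(-7 - 4*(-5)) = (8*(0*(-9))**2)*(-7 + 20) = (8*0**2)*13 = (8*0)*13 = 0*13 = 0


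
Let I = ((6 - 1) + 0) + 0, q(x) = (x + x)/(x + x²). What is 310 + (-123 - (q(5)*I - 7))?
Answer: 577/3 ≈ 192.33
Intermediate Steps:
q(x) = 2*x/(x + x²) (q(x) = (2*x)/(x + x²) = 2*x/(x + x²))
I = 5 (I = (5 + 0) + 0 = 5 + 0 = 5)
310 + (-123 - (q(5)*I - 7)) = 310 + (-123 - ((2/(1 + 5))*5 - 7)) = 310 + (-123 - ((2/6)*5 - 7)) = 310 + (-123 - ((2*(⅙))*5 - 7)) = 310 + (-123 - ((⅓)*5 - 7)) = 310 + (-123 - (5/3 - 7)) = 310 + (-123 - 1*(-16/3)) = 310 + (-123 + 16/3) = 310 - 353/3 = 577/3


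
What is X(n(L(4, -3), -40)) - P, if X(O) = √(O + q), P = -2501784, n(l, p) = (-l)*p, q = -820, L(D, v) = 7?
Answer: 2501784 + 6*I*√15 ≈ 2.5018e+6 + 23.238*I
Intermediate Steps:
n(l, p) = -l*p
X(O) = √(-820 + O) (X(O) = √(O - 820) = √(-820 + O))
X(n(L(4, -3), -40)) - P = √(-820 - 1*7*(-40)) - 1*(-2501784) = √(-820 + 280) + 2501784 = √(-540) + 2501784 = 6*I*√15 + 2501784 = 2501784 + 6*I*√15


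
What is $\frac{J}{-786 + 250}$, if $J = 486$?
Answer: $- \frac{243}{268} \approx -0.90672$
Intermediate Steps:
$\frac{J}{-786 + 250} = \frac{1}{-786 + 250} \cdot 486 = \frac{1}{-536} \cdot 486 = \left(- \frac{1}{536}\right) 486 = - \frac{243}{268}$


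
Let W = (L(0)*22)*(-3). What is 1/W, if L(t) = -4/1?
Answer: 1/264 ≈ 0.0037879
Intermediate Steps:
L(t) = -4 (L(t) = -4*1 = -4)
W = 264 (W = -4*22*(-3) = -88*(-3) = 264)
1/W = 1/264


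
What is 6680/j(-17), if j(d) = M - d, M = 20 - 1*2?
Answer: 1336/7 ≈ 190.86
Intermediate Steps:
M = 18 (M = 20 - 2 = 18)
j(d) = 18 - d
6680/j(-17) = 6680/(18 - 1*(-17)) = 6680/(18 + 17) = 6680/35 = 6680*(1/35) = 1336/7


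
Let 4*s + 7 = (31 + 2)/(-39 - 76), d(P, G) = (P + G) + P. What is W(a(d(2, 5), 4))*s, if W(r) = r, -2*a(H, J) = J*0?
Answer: 0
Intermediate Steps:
d(P, G) = G + 2*P (d(P, G) = (G + P) + P = G + 2*P)
a(H, J) = 0 (a(H, J) = -J*0/2 = -½*0 = 0)
s = -419/230 (s = -7/4 + ((31 + 2)/(-39 - 76))/4 = -7/4 + (33/(-115))/4 = -7/4 + (33*(-1/115))/4 = -7/4 + (¼)*(-33/115) = -7/4 - 33/460 = -419/230 ≈ -1.8217)
W(a(d(2, 5), 4))*s = 0*(-419/230) = 0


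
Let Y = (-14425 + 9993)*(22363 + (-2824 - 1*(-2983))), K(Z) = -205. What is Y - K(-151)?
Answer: -99817299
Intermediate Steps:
Y = -99817504 (Y = -4432*(22363 + (-2824 + 2983)) = -4432*(22363 + 159) = -4432*22522 = -99817504)
Y - K(-151) = -99817504 - 1*(-205) = -99817504 + 205 = -99817299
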